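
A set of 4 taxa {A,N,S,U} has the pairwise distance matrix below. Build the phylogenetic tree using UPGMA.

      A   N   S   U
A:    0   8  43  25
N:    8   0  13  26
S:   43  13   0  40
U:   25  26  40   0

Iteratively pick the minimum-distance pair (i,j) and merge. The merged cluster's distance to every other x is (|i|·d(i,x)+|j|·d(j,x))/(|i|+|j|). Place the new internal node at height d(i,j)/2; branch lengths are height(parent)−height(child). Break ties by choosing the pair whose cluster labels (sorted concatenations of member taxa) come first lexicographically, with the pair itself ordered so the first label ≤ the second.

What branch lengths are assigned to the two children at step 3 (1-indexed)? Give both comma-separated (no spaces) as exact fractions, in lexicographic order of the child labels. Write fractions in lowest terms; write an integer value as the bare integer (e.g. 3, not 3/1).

13/4,16

iteration 1: select A,N (d=8); attach at lengths (4, 4); label the merged cluster AN
  updated: d(AN,S)=28, d(AN,U)=51/2
iteration 2: select AN,U (d=51/2); attach at lengths (35/4, 51/4); label the merged cluster ANU
  updated: d(ANU,S)=32
iteration 3: select ANU,S (d=32); attach at lengths (13/4, 16); label the merged cluster ANSU
final tree: (((A:4,N:4):35/4,U:51/4):13/4,S:16)
total length: 195/4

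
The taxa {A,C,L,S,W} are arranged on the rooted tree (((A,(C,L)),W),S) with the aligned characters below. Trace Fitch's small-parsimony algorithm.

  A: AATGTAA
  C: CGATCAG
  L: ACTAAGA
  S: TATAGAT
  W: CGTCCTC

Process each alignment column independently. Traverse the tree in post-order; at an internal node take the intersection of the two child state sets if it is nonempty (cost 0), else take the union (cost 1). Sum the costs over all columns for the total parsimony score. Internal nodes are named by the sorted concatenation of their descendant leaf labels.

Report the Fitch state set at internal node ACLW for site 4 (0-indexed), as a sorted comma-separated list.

C

[col 0] CL: children C:{C}, L:{A} ∪→ {A,C}; cost 1
[col 0] ACL: children A:{A}, CL:{A,C} ∩→ {A}; cost 0
[col 0] ACLW: children ACL:{A}, W:{C} ∪→ {A,C}; cost 1
[col 0] ACLSW: children ACLW:{A,C}, S:{T} ∪→ {A,C,T}; cost 1
[col 1] CL: children C:{G}, L:{C} ∪→ {C,G}; cost 1
[col 1] ACL: children A:{A}, CL:{C,G} ∪→ {A,C,G}; cost 1
[col 1] ACLW: children ACL:{A,C,G}, W:{G} ∩→ {G}; cost 0
[col 1] ACLSW: children ACLW:{G}, S:{A} ∪→ {A,G}; cost 1
[col 2] CL: children C:{A}, L:{T} ∪→ {A,T}; cost 1
[col 2] ACL: children A:{T}, CL:{A,T} ∩→ {T}; cost 0
[col 2] ACLW: children ACL:{T}, W:{T} ∩→ {T}; cost 0
[col 2] ACLSW: children ACLW:{T}, S:{T} ∩→ {T}; cost 0
[col 3] CL: children C:{T}, L:{A} ∪→ {A,T}; cost 1
[col 3] ACL: children A:{G}, CL:{A,T} ∪→ {A,G,T}; cost 1
[col 3] ACLW: children ACL:{A,G,T}, W:{C} ∪→ {A,C,G,T}; cost 1
[col 3] ACLSW: children ACLW:{A,C,G,T}, S:{A} ∩→ {A}; cost 0
[col 4] CL: children C:{C}, L:{A} ∪→ {A,C}; cost 1
[col 4] ACL: children A:{T}, CL:{A,C} ∪→ {A,C,T}; cost 1
[col 4] ACLW: children ACL:{A,C,T}, W:{C} ∩→ {C}; cost 0
[col 4] ACLSW: children ACLW:{C}, S:{G} ∪→ {C,G}; cost 1
[col 5] CL: children C:{A}, L:{G} ∪→ {A,G}; cost 1
[col 5] ACL: children A:{A}, CL:{A,G} ∩→ {A}; cost 0
[col 5] ACLW: children ACL:{A}, W:{T} ∪→ {A,T}; cost 1
[col 5] ACLSW: children ACLW:{A,T}, S:{A} ∩→ {A}; cost 0
[col 6] CL: children C:{G}, L:{A} ∪→ {A,G}; cost 1
[col 6] ACL: children A:{A}, CL:{A,G} ∩→ {A}; cost 0
[col 6] ACLW: children ACL:{A}, W:{C} ∪→ {A,C}; cost 1
[col 6] ACLSW: children ACLW:{A,C}, S:{T} ∪→ {A,C,T}; cost 1
per-site changes: [3, 3, 1, 3, 3, 2, 3]; total = 18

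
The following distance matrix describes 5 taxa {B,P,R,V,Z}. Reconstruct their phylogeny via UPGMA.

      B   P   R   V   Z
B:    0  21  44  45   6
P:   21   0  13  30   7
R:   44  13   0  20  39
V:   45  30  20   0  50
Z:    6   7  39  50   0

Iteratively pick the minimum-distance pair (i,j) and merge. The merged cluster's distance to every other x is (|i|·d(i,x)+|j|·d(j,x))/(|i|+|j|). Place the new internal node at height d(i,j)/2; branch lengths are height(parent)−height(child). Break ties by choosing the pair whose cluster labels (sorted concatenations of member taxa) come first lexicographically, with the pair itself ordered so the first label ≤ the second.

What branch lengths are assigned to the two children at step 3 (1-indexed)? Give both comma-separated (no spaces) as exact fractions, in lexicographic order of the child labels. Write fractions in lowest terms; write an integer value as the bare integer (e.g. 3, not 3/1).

step 1: merge (B,Z) at d=6; branch lengths B→3, Z→3; new cluster BZ
  updated: d(BZ,P)=14, d(BZ,R)=83/2, d(BZ,V)=95/2
step 2: merge (P,R) at d=13; branch lengths P→13/2, R→13/2; new cluster PR
  updated: d(BZ,PR)=111/4, d(PR,V)=25
step 3: merge (PR,V) at d=25; branch lengths PR→6, V→25/2; new cluster PRV
  updated: d(BZ,PRV)=103/3
step 4: merge (BZ,PRV) at d=103/3; branch lengths BZ→85/6, PRV→14/3; new cluster BPRVZ
final tree: ((B:3,Z:3):85/6,((P:13/2,R:13/2):6,V:25/2):14/3)
total length: 169/3

6,25/2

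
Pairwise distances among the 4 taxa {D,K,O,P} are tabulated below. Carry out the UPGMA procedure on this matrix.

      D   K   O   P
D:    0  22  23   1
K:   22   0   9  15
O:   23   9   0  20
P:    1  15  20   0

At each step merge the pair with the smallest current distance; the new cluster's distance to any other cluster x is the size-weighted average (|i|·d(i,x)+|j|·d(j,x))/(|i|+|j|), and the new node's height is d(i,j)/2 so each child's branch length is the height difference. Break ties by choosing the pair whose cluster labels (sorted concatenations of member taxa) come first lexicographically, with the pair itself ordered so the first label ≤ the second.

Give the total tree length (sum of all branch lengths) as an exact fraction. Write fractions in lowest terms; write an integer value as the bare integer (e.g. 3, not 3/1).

25

iteration 1: select D,P (d=1); attach at lengths (1/2, 1/2); label the merged cluster DP
  updated: d(DP,K)=37/2, d(DP,O)=43/2
iteration 2: select K,O (d=9); attach at lengths (9/2, 9/2); label the merged cluster KO
  updated: d(DP,KO)=20
iteration 3: select DP,KO (d=20); attach at lengths (19/2, 11/2); label the merged cluster DKOP
final tree: ((D:1/2,P:1/2):19/2,(K:9/2,O:9/2):11/2)
total length: 25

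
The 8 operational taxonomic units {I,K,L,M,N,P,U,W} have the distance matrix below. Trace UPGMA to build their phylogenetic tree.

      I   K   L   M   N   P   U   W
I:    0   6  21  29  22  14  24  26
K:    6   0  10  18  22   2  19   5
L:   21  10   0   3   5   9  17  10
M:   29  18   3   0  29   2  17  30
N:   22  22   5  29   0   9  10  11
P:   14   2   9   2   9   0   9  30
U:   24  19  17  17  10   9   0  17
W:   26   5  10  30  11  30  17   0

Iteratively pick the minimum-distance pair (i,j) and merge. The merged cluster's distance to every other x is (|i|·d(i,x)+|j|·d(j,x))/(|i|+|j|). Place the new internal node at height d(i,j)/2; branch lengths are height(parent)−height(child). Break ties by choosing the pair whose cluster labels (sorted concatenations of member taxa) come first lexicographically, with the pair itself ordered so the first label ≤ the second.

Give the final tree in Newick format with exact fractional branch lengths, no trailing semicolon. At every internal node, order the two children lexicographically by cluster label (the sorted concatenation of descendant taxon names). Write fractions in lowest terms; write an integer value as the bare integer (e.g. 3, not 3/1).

step 1: merge (K,P) at d=2; branch lengths K→1, P→1; new cluster KP
  updated: d(I,KP)=10, d(KP,L)=19/2, d(KP,M)=10, d(KP,N)=31/2, d(KP,U)=14, d(KP,W)=35/2
step 2: merge (L,M) at d=3; branch lengths L→3/2, M→3/2; new cluster LM
  updated: d(I,LM)=25, d(KP,LM)=39/4, d(LM,N)=17, d(LM,U)=17, d(LM,W)=20
step 3: merge (KP,LM) at d=39/4; branch lengths KP→31/8, LM→27/8; new cluster KLMP
  updated: d(I,KLMP)=35/2, d(KLMP,N)=65/4, d(KLMP,U)=31/2, d(KLMP,W)=75/4
step 4: merge (N,U) at d=10; branch lengths N→5, U→5; new cluster NU
  updated: d(I,NU)=23, d(KLMP,NU)=127/8, d(NU,W)=14
step 5: merge (NU,W) at d=14; branch lengths NU→2, W→7; new cluster NUW
  updated: d(I,NUW)=24, d(KLMP,NUW)=101/6
step 6: merge (KLMP,NUW) at d=101/6; branch lengths KLMP→85/24, NUW→17/12; new cluster KLMNPUW
  updated: d(I,KLMNPUW)=142/7
step 7: merge (I,KLMNPUW) at d=142/7; branch lengths I→71/7, KLMNPUW→145/84; new cluster IKLMNPUW
final tree: (I:71/7,(((K:1,P:1):31/8,(L:3/2,M:3/2):27/8):85/24,((N:5,U:5):2,W:7):17/12):145/84)
total length: 8077/168

(I:71/7,(((K:1,P:1):31/8,(L:3/2,M:3/2):27/8):85/24,((N:5,U:5):2,W:7):17/12):145/84)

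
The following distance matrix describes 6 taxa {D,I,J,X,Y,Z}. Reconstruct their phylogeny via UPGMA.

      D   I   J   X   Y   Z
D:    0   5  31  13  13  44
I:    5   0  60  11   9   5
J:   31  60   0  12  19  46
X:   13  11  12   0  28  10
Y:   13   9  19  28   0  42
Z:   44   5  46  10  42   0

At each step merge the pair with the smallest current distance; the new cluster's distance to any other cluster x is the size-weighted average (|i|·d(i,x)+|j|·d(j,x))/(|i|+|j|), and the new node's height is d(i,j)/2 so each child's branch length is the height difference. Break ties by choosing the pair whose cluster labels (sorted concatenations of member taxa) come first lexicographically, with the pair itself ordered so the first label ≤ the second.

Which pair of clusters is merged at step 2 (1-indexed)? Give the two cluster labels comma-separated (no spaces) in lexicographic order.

step 1: merge (D,I) at d=5; branch lengths D→5/2, I→5/2; new cluster DI
  updated: d(DI,J)=91/2, d(DI,X)=12, d(DI,Y)=11, d(DI,Z)=49/2
step 2: merge (X,Z) at d=10; branch lengths X→5, Z→5; new cluster XZ
  updated: d(DI,XZ)=73/4, d(J,XZ)=29, d(XZ,Y)=35
step 3: merge (DI,Y) at d=11; branch lengths DI→3, Y→11/2; new cluster DIY
  updated: d(DIY,J)=110/3, d(DIY,XZ)=143/6
step 4: merge (DIY,XZ) at d=143/6; branch lengths DIY→77/12, XZ→83/12; new cluster DIXYZ
  updated: d(DIXYZ,J)=168/5
step 5: merge (DIXYZ,J) at d=168/5; branch lengths DIXYZ→293/60, J→84/5; new cluster DIJXYZ
final tree: ((((D:5/2,I:5/2):3,Y:11/2):77/12,(X:5,Z:5):83/12):293/60,J:84/5)
total length: 3511/60

X,Z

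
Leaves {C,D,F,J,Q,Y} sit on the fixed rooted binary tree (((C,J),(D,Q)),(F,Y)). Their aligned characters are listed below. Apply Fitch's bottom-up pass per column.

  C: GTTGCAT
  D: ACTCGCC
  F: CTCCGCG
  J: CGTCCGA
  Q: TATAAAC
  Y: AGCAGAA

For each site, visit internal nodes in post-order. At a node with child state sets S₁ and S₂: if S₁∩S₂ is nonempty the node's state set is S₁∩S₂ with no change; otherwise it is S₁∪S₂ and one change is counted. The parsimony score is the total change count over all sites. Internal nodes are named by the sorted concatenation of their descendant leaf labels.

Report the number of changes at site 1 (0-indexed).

site 0, node CJ: C={G} ∪ J={C} → {C,G} (+1)
site 0, node DQ: D={A} ∪ Q={T} → {A,T} (+1)
site 0, node CDJQ: CJ={C,G} ∪ DQ={A,T} → {A,C,G,T} (+1)
site 0, node FY: F={C} ∪ Y={A} → {A,C} (+1)
site 0, node CDFJQY: CDJQ={A,C,G,T} ∩ FY={A,C} → {A,C} (+0)
site 1, node CJ: C={T} ∪ J={G} → {G,T} (+1)
site 1, node DQ: D={C} ∪ Q={A} → {A,C} (+1)
site 1, node CDJQ: CJ={G,T} ∪ DQ={A,C} → {A,C,G,T} (+1)
site 1, node FY: F={T} ∪ Y={G} → {G,T} (+1)
site 1, node CDFJQY: CDJQ={A,C,G,T} ∩ FY={G,T} → {G,T} (+0)
site 2, node CJ: C={T} ∩ J={T} → {T} (+0)
site 2, node DQ: D={T} ∩ Q={T} → {T} (+0)
site 2, node CDJQ: CJ={T} ∩ DQ={T} → {T} (+0)
site 2, node FY: F={C} ∩ Y={C} → {C} (+0)
site 2, node CDFJQY: CDJQ={T} ∪ FY={C} → {C,T} (+1)
site 3, node CJ: C={G} ∪ J={C} → {C,G} (+1)
site 3, node DQ: D={C} ∪ Q={A} → {A,C} (+1)
site 3, node CDJQ: CJ={C,G} ∩ DQ={A,C} → {C} (+0)
site 3, node FY: F={C} ∪ Y={A} → {A,C} (+1)
site 3, node CDFJQY: CDJQ={C} ∩ FY={A,C} → {C} (+0)
site 4, node CJ: C={C} ∩ J={C} → {C} (+0)
site 4, node DQ: D={G} ∪ Q={A} → {A,G} (+1)
site 4, node CDJQ: CJ={C} ∪ DQ={A,G} → {A,C,G} (+1)
site 4, node FY: F={G} ∩ Y={G} → {G} (+0)
site 4, node CDFJQY: CDJQ={A,C,G} ∩ FY={G} → {G} (+0)
site 5, node CJ: C={A} ∪ J={G} → {A,G} (+1)
site 5, node DQ: D={C} ∪ Q={A} → {A,C} (+1)
site 5, node CDJQ: CJ={A,G} ∩ DQ={A,C} → {A} (+0)
site 5, node FY: F={C} ∪ Y={A} → {A,C} (+1)
site 5, node CDFJQY: CDJQ={A} ∩ FY={A,C} → {A} (+0)
site 6, node CJ: C={T} ∪ J={A} → {A,T} (+1)
site 6, node DQ: D={C} ∩ Q={C} → {C} (+0)
site 6, node CDJQ: CJ={A,T} ∪ DQ={C} → {A,C,T} (+1)
site 6, node FY: F={G} ∪ Y={A} → {A,G} (+1)
site 6, node CDFJQY: CDJQ={A,C,T} ∩ FY={A,G} → {A} (+0)
per-site changes: [4, 4, 1, 3, 2, 3, 3]; total = 20

4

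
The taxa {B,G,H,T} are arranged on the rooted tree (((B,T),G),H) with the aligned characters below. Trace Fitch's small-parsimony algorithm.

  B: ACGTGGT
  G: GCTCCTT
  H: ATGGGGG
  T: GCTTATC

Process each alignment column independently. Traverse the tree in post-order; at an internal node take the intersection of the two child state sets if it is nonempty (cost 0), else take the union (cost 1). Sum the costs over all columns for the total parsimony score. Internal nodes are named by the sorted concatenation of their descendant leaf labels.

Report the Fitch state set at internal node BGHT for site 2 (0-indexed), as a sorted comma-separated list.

G,T

[col 0] BT: children B:{A}, T:{G} ∪→ {A,G}; cost 1
[col 0] BGT: children BT:{A,G}, G:{G} ∩→ {G}; cost 0
[col 0] BGHT: children BGT:{G}, H:{A} ∪→ {A,G}; cost 1
[col 1] BT: children B:{C}, T:{C} ∩→ {C}; cost 0
[col 1] BGT: children BT:{C}, G:{C} ∩→ {C}; cost 0
[col 1] BGHT: children BGT:{C}, H:{T} ∪→ {C,T}; cost 1
[col 2] BT: children B:{G}, T:{T} ∪→ {G,T}; cost 1
[col 2] BGT: children BT:{G,T}, G:{T} ∩→ {T}; cost 0
[col 2] BGHT: children BGT:{T}, H:{G} ∪→ {G,T}; cost 1
[col 3] BT: children B:{T}, T:{T} ∩→ {T}; cost 0
[col 3] BGT: children BT:{T}, G:{C} ∪→ {C,T}; cost 1
[col 3] BGHT: children BGT:{C,T}, H:{G} ∪→ {C,G,T}; cost 1
[col 4] BT: children B:{G}, T:{A} ∪→ {A,G}; cost 1
[col 4] BGT: children BT:{A,G}, G:{C} ∪→ {A,C,G}; cost 1
[col 4] BGHT: children BGT:{A,C,G}, H:{G} ∩→ {G}; cost 0
[col 5] BT: children B:{G}, T:{T} ∪→ {G,T}; cost 1
[col 5] BGT: children BT:{G,T}, G:{T} ∩→ {T}; cost 0
[col 5] BGHT: children BGT:{T}, H:{G} ∪→ {G,T}; cost 1
[col 6] BT: children B:{T}, T:{C} ∪→ {C,T}; cost 1
[col 6] BGT: children BT:{C,T}, G:{T} ∩→ {T}; cost 0
[col 6] BGHT: children BGT:{T}, H:{G} ∪→ {G,T}; cost 1
per-site changes: [2, 1, 2, 2, 2, 2, 2]; total = 13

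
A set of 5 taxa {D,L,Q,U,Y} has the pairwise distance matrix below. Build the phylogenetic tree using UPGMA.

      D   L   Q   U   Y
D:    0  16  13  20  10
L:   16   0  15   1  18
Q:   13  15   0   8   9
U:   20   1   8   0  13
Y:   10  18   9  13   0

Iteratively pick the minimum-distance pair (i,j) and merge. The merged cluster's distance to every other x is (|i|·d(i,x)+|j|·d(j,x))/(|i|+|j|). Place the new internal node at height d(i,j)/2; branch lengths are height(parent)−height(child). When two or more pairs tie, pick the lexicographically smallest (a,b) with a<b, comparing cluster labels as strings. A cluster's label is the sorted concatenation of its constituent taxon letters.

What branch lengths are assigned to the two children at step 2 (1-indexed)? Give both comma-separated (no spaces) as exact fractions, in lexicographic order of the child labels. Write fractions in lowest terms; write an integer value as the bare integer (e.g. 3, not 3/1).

9/2,9/2

iteration 1: select L,U (d=1); attach at lengths (1/2, 1/2); label the merged cluster LU
  updated: d(D,LU)=18, d(LU,Q)=23/2, d(LU,Y)=31/2
iteration 2: select Q,Y (d=9); attach at lengths (9/2, 9/2); label the merged cluster QY
  updated: d(D,QY)=23/2, d(LU,QY)=27/2
iteration 3: select D,QY (d=23/2); attach at lengths (23/4, 5/4); label the merged cluster DQY
  updated: d(DQY,LU)=15
iteration 4: select DQY,LU (d=15); attach at lengths (7/4, 7); label the merged cluster DLQUY
final tree: ((D:23/4,(Q:9/2,Y:9/2):5/4):7/4,(L:1/2,U:1/2):7)
total length: 103/4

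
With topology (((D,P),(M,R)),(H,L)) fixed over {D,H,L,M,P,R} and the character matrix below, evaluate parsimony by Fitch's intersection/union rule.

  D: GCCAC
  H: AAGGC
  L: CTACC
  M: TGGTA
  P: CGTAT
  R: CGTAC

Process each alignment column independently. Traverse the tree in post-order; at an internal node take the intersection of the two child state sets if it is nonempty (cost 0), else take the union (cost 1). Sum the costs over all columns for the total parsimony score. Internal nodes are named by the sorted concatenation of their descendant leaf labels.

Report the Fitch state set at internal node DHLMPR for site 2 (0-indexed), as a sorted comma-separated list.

A,G,T

[col 0] DP: children D:{G}, P:{C} ∪→ {C,G}; cost 1
[col 0] MR: children M:{T}, R:{C} ∪→ {C,T}; cost 1
[col 0] DMPR: children DP:{C,G}, MR:{C,T} ∩→ {C}; cost 0
[col 0] HL: children H:{A}, L:{C} ∪→ {A,C}; cost 1
[col 0] DHLMPR: children DMPR:{C}, HL:{A,C} ∩→ {C}; cost 0
[col 1] DP: children D:{C}, P:{G} ∪→ {C,G}; cost 1
[col 1] MR: children M:{G}, R:{G} ∩→ {G}; cost 0
[col 1] DMPR: children DP:{C,G}, MR:{G} ∩→ {G}; cost 0
[col 1] HL: children H:{A}, L:{T} ∪→ {A,T}; cost 1
[col 1] DHLMPR: children DMPR:{G}, HL:{A,T} ∪→ {A,G,T}; cost 1
[col 2] DP: children D:{C}, P:{T} ∪→ {C,T}; cost 1
[col 2] MR: children M:{G}, R:{T} ∪→ {G,T}; cost 1
[col 2] DMPR: children DP:{C,T}, MR:{G,T} ∩→ {T}; cost 0
[col 2] HL: children H:{G}, L:{A} ∪→ {A,G}; cost 1
[col 2] DHLMPR: children DMPR:{T}, HL:{A,G} ∪→ {A,G,T}; cost 1
[col 3] DP: children D:{A}, P:{A} ∩→ {A}; cost 0
[col 3] MR: children M:{T}, R:{A} ∪→ {A,T}; cost 1
[col 3] DMPR: children DP:{A}, MR:{A,T} ∩→ {A}; cost 0
[col 3] HL: children H:{G}, L:{C} ∪→ {C,G}; cost 1
[col 3] DHLMPR: children DMPR:{A}, HL:{C,G} ∪→ {A,C,G}; cost 1
[col 4] DP: children D:{C}, P:{T} ∪→ {C,T}; cost 1
[col 4] MR: children M:{A}, R:{C} ∪→ {A,C}; cost 1
[col 4] DMPR: children DP:{C,T}, MR:{A,C} ∩→ {C}; cost 0
[col 4] HL: children H:{C}, L:{C} ∩→ {C}; cost 0
[col 4] DHLMPR: children DMPR:{C}, HL:{C} ∩→ {C}; cost 0
per-site changes: [3, 3, 4, 3, 2]; total = 15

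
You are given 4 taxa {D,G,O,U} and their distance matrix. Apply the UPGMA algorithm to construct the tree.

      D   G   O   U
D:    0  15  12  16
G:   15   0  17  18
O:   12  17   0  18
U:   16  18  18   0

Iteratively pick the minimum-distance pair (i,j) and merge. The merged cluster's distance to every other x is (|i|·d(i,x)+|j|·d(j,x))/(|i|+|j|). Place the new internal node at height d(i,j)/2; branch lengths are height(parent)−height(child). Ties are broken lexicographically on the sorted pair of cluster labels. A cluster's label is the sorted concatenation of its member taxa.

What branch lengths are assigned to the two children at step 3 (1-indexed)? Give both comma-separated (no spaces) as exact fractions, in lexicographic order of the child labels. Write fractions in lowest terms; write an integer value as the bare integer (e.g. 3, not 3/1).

2/3,26/3

1. join D+O (d=12) ⇒ DO; edges |D|=6, |O|=6
  updated: d(DO,G)=16, d(DO,U)=17
2. join DO+G (d=16) ⇒ DGO; edges |DO|=2, |G|=8
  updated: d(DGO,U)=52/3
3. join DGO+U (d=52/3) ⇒ DGOU; edges |DGO|=2/3, |U|=26/3
final tree: (((D:6,O:6):2,G:8):2/3,U:26/3)
total length: 94/3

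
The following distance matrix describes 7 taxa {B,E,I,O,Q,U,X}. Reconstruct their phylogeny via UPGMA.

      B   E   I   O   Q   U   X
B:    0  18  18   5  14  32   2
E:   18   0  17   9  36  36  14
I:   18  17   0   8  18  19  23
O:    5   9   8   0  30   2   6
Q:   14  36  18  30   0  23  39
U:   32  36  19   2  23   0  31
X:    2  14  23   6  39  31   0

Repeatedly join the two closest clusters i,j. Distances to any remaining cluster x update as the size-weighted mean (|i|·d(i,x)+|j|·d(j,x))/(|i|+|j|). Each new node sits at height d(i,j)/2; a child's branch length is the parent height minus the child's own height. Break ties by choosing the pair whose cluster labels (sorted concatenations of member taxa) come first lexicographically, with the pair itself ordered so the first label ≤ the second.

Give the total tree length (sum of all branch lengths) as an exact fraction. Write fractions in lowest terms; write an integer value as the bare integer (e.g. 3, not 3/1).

213/4

1. join B+X (d=2) ⇒ BX; edges |B|=1, |X|=1
  updated: d(BX,E)=16, d(BX,I)=41/2, d(BX,O)=11/2, d(BX,Q)=53/2, d(BX,U)=63/2
2. join O+U (d=2) ⇒ OU; edges |O|=1, |U|=1
  updated: d(BX,OU)=37/2, d(E,OU)=45/2, d(I,OU)=27/2, d(OU,Q)=53/2
3. join I+OU (d=27/2) ⇒ IOU; edges |I|=27/4, |OU|=23/4
  updated: d(BX,IOU)=115/6, d(E,IOU)=62/3, d(IOU,Q)=71/3
4. join BX+E (d=16) ⇒ BEX; edges |BX|=7, |E|=8
  updated: d(BEX,IOU)=59/3, d(BEX,Q)=89/3
5. join BEX+IOU (d=59/3) ⇒ BEIOUX; edges |BEX|=11/6, |IOU|=37/12
  updated: d(BEIOUX,Q)=80/3
6. join BEIOUX+Q (d=80/3) ⇒ BEIOQUX; edges |BEIOUX|=7/2, |Q|=40/3
final tree: ((((B:1,X:1):7,E:8):11/6,(I:27/4,(O:1,U:1):23/4):37/12):7/2,Q:40/3)
total length: 213/4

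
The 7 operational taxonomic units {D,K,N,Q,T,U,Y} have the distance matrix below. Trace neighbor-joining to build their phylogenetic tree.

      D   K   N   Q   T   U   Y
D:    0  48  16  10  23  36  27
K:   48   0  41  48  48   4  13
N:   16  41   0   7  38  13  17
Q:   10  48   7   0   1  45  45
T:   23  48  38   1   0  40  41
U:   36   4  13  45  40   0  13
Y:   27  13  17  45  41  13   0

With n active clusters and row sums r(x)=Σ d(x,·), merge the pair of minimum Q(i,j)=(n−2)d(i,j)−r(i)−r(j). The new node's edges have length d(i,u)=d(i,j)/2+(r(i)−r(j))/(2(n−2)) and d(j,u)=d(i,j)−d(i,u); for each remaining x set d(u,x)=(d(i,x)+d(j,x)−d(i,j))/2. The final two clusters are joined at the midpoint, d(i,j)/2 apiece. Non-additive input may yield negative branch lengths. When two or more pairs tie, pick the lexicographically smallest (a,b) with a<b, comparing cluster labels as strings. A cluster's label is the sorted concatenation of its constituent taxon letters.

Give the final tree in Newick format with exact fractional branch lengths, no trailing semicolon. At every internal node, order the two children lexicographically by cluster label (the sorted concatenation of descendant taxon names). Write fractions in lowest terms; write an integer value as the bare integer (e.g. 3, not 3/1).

(((((D:37/8,(Q:-3,T:4):91/8):119/12,N:13/12):465/32,Y:59/32):293/32,K:211/32):-83/64,U:-83/64)

1. join Q+T (d=1, Q=-342) ⇒ QT; edges |Q|=-3, |T|=4
  updated: d(D,QT)=16, d(K,QT)=95/2, d(N,QT)=22, d(QT,U)=42, d(QT,Y)=85/2
2. join D+QT (d=16, Q=-249) ⇒ DQT; edges |D|=37/8, |QT|=91/8
  updated: d(DQT,K)=159/4, d(DQT,N)=11, d(DQT,U)=31, d(DQT,Y)=107/4
3. join DQT+N (d=11, Q=-315/2) ⇒ DNQT; edges |DQT|=119/12, |N|=13/12
  updated: d(DNQT,K)=279/8, d(DNQT,U)=33/2, d(DNQT,Y)=131/8
4. join DNQT+Y (d=131/8, Q=-619/8) ⇒ DNQTY; edges |DNQT|=465/32, |Y|=59/32
  updated: d(DNQTY,K)=63/4, d(DNQTY,U)=105/16
5. join DNQTY+K (d=63/4, Q=-421/16) ⇒ DKNQTY; edges |DNQTY|=293/32, |K|=211/32
  updated: d(DKNQTY,U)=-83/32
6. join DKNQTY+U (d=-83/32) ⇒ DKNQTUY; edges |DKNQTY|=-83/64, |U|=-83/64
final tree: (((((D:37/8,(Q:-3,T:4):91/8):119/12,N:13/12):465/32,Y:59/32):293/32,K:211/32):-83/64,U:-83/64)
total length: 1841/32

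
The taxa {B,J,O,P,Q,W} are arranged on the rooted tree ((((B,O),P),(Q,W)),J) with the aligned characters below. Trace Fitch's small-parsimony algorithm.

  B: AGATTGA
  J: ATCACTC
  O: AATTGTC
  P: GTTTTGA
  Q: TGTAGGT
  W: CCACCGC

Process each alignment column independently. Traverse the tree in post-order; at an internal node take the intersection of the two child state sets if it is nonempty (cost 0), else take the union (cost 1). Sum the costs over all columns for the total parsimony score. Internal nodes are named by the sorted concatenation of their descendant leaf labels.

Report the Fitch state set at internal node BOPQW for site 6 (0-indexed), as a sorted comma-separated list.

A,C,T

[col 0] BO: children B:{A}, O:{A} ∩→ {A}; cost 0
[col 0] BOP: children BO:{A}, P:{G} ∪→ {A,G}; cost 1
[col 0] QW: children Q:{T}, W:{C} ∪→ {C,T}; cost 1
[col 0] BOPQW: children BOP:{A,G}, QW:{C,T} ∪→ {A,C,G,T}; cost 1
[col 0] BJOPQW: children BOPQW:{A,C,G,T}, J:{A} ∩→ {A}; cost 0
[col 1] BO: children B:{G}, O:{A} ∪→ {A,G}; cost 1
[col 1] BOP: children BO:{A,G}, P:{T} ∪→ {A,G,T}; cost 1
[col 1] QW: children Q:{G}, W:{C} ∪→ {C,G}; cost 1
[col 1] BOPQW: children BOP:{A,G,T}, QW:{C,G} ∩→ {G}; cost 0
[col 1] BJOPQW: children BOPQW:{G}, J:{T} ∪→ {G,T}; cost 1
[col 2] BO: children B:{A}, O:{T} ∪→ {A,T}; cost 1
[col 2] BOP: children BO:{A,T}, P:{T} ∩→ {T}; cost 0
[col 2] QW: children Q:{T}, W:{A} ∪→ {A,T}; cost 1
[col 2] BOPQW: children BOP:{T}, QW:{A,T} ∩→ {T}; cost 0
[col 2] BJOPQW: children BOPQW:{T}, J:{C} ∪→ {C,T}; cost 1
[col 3] BO: children B:{T}, O:{T} ∩→ {T}; cost 0
[col 3] BOP: children BO:{T}, P:{T} ∩→ {T}; cost 0
[col 3] QW: children Q:{A}, W:{C} ∪→ {A,C}; cost 1
[col 3] BOPQW: children BOP:{T}, QW:{A,C} ∪→ {A,C,T}; cost 1
[col 3] BJOPQW: children BOPQW:{A,C,T}, J:{A} ∩→ {A}; cost 0
[col 4] BO: children B:{T}, O:{G} ∪→ {G,T}; cost 1
[col 4] BOP: children BO:{G,T}, P:{T} ∩→ {T}; cost 0
[col 4] QW: children Q:{G}, W:{C} ∪→ {C,G}; cost 1
[col 4] BOPQW: children BOP:{T}, QW:{C,G} ∪→ {C,G,T}; cost 1
[col 4] BJOPQW: children BOPQW:{C,G,T}, J:{C} ∩→ {C}; cost 0
[col 5] BO: children B:{G}, O:{T} ∪→ {G,T}; cost 1
[col 5] BOP: children BO:{G,T}, P:{G} ∩→ {G}; cost 0
[col 5] QW: children Q:{G}, W:{G} ∩→ {G}; cost 0
[col 5] BOPQW: children BOP:{G}, QW:{G} ∩→ {G}; cost 0
[col 5] BJOPQW: children BOPQW:{G}, J:{T} ∪→ {G,T}; cost 1
[col 6] BO: children B:{A}, O:{C} ∪→ {A,C}; cost 1
[col 6] BOP: children BO:{A,C}, P:{A} ∩→ {A}; cost 0
[col 6] QW: children Q:{T}, W:{C} ∪→ {C,T}; cost 1
[col 6] BOPQW: children BOP:{A}, QW:{C,T} ∪→ {A,C,T}; cost 1
[col 6] BJOPQW: children BOPQW:{A,C,T}, J:{C} ∩→ {C}; cost 0
per-site changes: [3, 4, 3, 2, 3, 2, 3]; total = 20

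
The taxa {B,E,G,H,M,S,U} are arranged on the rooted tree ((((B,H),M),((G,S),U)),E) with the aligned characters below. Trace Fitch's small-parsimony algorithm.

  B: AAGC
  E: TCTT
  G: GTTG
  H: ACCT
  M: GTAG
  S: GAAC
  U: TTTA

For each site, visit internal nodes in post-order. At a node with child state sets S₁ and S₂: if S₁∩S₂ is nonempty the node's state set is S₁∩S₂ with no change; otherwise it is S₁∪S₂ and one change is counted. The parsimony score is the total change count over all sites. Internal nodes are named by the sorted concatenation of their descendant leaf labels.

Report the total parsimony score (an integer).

site 0, node BH: B={A} ∩ H={A} → {A} (+0)
site 0, node BHM: BH={A} ∪ M={G} → {A,G} (+1)
site 0, node GS: G={G} ∩ S={G} → {G} (+0)
site 0, node GSU: GS={G} ∪ U={T} → {G,T} (+1)
site 0, node BGHMSU: BHM={A,G} ∩ GSU={G,T} → {G} (+0)
site 0, node BEGHMSU: BGHMSU={G} ∪ E={T} → {G,T} (+1)
site 1, node BH: B={A} ∪ H={C} → {A,C} (+1)
site 1, node BHM: BH={A,C} ∪ M={T} → {A,C,T} (+1)
site 1, node GS: G={T} ∪ S={A} → {A,T} (+1)
site 1, node GSU: GS={A,T} ∩ U={T} → {T} (+0)
site 1, node BGHMSU: BHM={A,C,T} ∩ GSU={T} → {T} (+0)
site 1, node BEGHMSU: BGHMSU={T} ∪ E={C} → {C,T} (+1)
site 2, node BH: B={G} ∪ H={C} → {C,G} (+1)
site 2, node BHM: BH={C,G} ∪ M={A} → {A,C,G} (+1)
site 2, node GS: G={T} ∪ S={A} → {A,T} (+1)
site 2, node GSU: GS={A,T} ∩ U={T} → {T} (+0)
site 2, node BGHMSU: BHM={A,C,G} ∪ GSU={T} → {A,C,G,T} (+1)
site 2, node BEGHMSU: BGHMSU={A,C,G,T} ∩ E={T} → {T} (+0)
site 3, node BH: B={C} ∪ H={T} → {C,T} (+1)
site 3, node BHM: BH={C,T} ∪ M={G} → {C,G,T} (+1)
site 3, node GS: G={G} ∪ S={C} → {C,G} (+1)
site 3, node GSU: GS={C,G} ∪ U={A} → {A,C,G} (+1)
site 3, node BGHMSU: BHM={C,G,T} ∩ GSU={A,C,G} → {C,G} (+0)
site 3, node BEGHMSU: BGHMSU={C,G} ∪ E={T} → {C,G,T} (+1)
per-site changes: [3, 4, 4, 5]; total = 16

16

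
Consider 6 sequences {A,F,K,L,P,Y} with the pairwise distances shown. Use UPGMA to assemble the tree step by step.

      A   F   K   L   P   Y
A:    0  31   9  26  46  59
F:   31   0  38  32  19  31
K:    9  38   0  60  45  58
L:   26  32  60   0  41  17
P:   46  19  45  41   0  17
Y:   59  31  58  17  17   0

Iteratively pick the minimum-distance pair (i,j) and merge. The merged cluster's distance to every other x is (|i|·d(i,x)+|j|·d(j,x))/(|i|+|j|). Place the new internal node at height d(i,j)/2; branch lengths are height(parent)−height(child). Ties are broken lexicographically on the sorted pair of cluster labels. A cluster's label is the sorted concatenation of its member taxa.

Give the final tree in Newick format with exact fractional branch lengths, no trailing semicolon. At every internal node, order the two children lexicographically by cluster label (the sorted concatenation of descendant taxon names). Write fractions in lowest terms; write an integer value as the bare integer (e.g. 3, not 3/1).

((A:9/2,K:9/2):291/16,((F:19/2,P:19/2):45/8,(L:17/2,Y:17/2):53/8):121/16)

iteration 1: select A,K (d=9); attach at lengths (9/2, 9/2); label the merged cluster AK
  updated: d(AK,F)=69/2, d(AK,L)=43, d(AK,P)=91/2, d(AK,Y)=117/2
iteration 2: select L,Y (d=17); attach at lengths (17/2, 17/2); label the merged cluster LY
  updated: d(AK,LY)=203/4, d(F,LY)=63/2, d(LY,P)=29
iteration 3: select F,P (d=19); attach at lengths (19/2, 19/2); label the merged cluster FP
  updated: d(AK,FP)=40, d(FP,LY)=121/4
iteration 4: select FP,LY (d=121/4); attach at lengths (45/8, 53/8); label the merged cluster FLPY
  updated: d(AK,FLPY)=363/8
iteration 5: select AK,FLPY (d=363/8); attach at lengths (291/16, 121/16); label the merged cluster AFKLPY
final tree: ((A:9/2,K:9/2):291/16,((F:19/2,P:19/2):45/8,(L:17/2,Y:17/2):53/8):121/16)
total length: 83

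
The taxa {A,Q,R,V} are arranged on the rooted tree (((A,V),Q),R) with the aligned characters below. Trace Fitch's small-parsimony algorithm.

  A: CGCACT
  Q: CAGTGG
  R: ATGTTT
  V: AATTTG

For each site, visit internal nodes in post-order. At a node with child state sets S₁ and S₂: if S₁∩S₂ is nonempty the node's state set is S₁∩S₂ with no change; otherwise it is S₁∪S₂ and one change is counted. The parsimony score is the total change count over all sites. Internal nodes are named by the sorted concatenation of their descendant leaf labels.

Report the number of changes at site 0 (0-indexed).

[col 0] AV: children A:{C}, V:{A} ∪→ {A,C}; cost 1
[col 0] AQV: children AV:{A,C}, Q:{C} ∩→ {C}; cost 0
[col 0] AQRV: children AQV:{C}, R:{A} ∪→ {A,C}; cost 1
[col 1] AV: children A:{G}, V:{A} ∪→ {A,G}; cost 1
[col 1] AQV: children AV:{A,G}, Q:{A} ∩→ {A}; cost 0
[col 1] AQRV: children AQV:{A}, R:{T} ∪→ {A,T}; cost 1
[col 2] AV: children A:{C}, V:{T} ∪→ {C,T}; cost 1
[col 2] AQV: children AV:{C,T}, Q:{G} ∪→ {C,G,T}; cost 1
[col 2] AQRV: children AQV:{C,G,T}, R:{G} ∩→ {G}; cost 0
[col 3] AV: children A:{A}, V:{T} ∪→ {A,T}; cost 1
[col 3] AQV: children AV:{A,T}, Q:{T} ∩→ {T}; cost 0
[col 3] AQRV: children AQV:{T}, R:{T} ∩→ {T}; cost 0
[col 4] AV: children A:{C}, V:{T} ∪→ {C,T}; cost 1
[col 4] AQV: children AV:{C,T}, Q:{G} ∪→ {C,G,T}; cost 1
[col 4] AQRV: children AQV:{C,G,T}, R:{T} ∩→ {T}; cost 0
[col 5] AV: children A:{T}, V:{G} ∪→ {G,T}; cost 1
[col 5] AQV: children AV:{G,T}, Q:{G} ∩→ {G}; cost 0
[col 5] AQRV: children AQV:{G}, R:{T} ∪→ {G,T}; cost 1
per-site changes: [2, 2, 2, 1, 2, 2]; total = 11

2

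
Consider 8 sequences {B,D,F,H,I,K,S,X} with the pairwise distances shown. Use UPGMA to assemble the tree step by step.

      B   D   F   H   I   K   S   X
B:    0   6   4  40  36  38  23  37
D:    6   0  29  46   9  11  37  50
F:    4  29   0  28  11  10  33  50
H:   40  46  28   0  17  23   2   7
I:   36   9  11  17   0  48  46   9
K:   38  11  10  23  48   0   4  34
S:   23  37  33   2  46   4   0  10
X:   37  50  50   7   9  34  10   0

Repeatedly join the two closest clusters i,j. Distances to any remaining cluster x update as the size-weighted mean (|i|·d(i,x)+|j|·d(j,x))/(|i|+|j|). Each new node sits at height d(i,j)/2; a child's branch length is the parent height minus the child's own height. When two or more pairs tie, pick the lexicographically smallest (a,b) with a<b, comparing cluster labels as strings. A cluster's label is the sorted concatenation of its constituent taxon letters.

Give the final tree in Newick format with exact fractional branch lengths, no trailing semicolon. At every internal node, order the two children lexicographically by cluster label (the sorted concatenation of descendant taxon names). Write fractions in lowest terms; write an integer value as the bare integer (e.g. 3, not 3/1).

(((B:2,F:2):33/4,(D:9/2,I:9/2):23/4):195/32,(((H:1,S:1):13/4,X:17/4):71/12,K:61/6):593/96)

iteration 1: select H,S (d=2); attach at lengths (1, 1); label the merged cluster HS
  updated: d(B,HS)=63/2, d(D,HS)=83/2, d(F,HS)=61/2, d(HS,I)=63/2, d(HS,K)=27/2, d(HS,X)=17/2
iteration 2: select B,F (d=4); attach at lengths (2, 2); label the merged cluster BF
  updated: d(BF,D)=35/2, d(BF,HS)=31, d(BF,I)=47/2, d(BF,K)=24, d(BF,X)=87/2
iteration 3: select HS,X (d=17/2); attach at lengths (13/4, 17/4); label the merged cluster HSX
  updated: d(BF,HSX)=211/6, d(D,HSX)=133/3, d(HSX,I)=24, d(HSX,K)=61/3
iteration 4: select D,I (d=9); attach at lengths (9/2, 9/2); label the merged cluster DI
  updated: d(BF,DI)=41/2, d(DI,HSX)=205/6, d(DI,K)=59/2
iteration 5: select HSX,K (d=61/3); attach at lengths (71/12, 61/6); label the merged cluster HKSX
  updated: d(BF,HKSX)=259/8, d(DI,HKSX)=33
iteration 6: select BF,DI (d=41/2); attach at lengths (33/4, 23/4); label the merged cluster BDFI
  updated: d(BDFI,HKSX)=523/16
iteration 7: select BDFI,HKSX (d=523/16); attach at lengths (195/32, 593/96); label the merged cluster BDFHIKSX
final tree: (((B:2,F:2):33/4,(D:9/2,I:9/2):23/4):195/32,(((H:1,S:1):13/4,X:17/4):71/12,K:61/6):593/96)
total length: 3113/48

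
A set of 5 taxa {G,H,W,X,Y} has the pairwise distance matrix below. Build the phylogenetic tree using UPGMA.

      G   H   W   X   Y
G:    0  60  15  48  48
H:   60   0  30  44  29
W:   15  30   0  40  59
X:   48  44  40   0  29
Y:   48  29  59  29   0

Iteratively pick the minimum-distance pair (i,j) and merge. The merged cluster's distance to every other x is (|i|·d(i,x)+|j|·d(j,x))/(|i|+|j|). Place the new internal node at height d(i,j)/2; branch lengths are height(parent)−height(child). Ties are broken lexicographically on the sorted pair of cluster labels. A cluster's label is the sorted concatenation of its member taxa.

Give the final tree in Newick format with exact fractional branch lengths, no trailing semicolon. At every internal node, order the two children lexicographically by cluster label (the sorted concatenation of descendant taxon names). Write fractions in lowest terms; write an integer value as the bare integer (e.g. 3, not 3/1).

step 1: merge (G,W) at d=15; branch lengths G→15/2, W→15/2; new cluster GW
  updated: d(GW,H)=45, d(GW,X)=44, d(GW,Y)=107/2
step 2: merge (H,Y) at d=29; branch lengths H→29/2, Y→29/2; new cluster HY
  updated: d(GW,HY)=197/4, d(HY,X)=73/2
step 3: merge (HY,X) at d=73/2; branch lengths HY→15/4, X→73/4; new cluster HXY
  updated: d(GW,HXY)=95/2
step 4: merge (GW,HXY) at d=95/2; branch lengths GW→65/4, HXY→11/2; new cluster GHWXY
final tree: ((G:15/2,W:15/2):65/4,((H:29/2,Y:29/2):15/4,X:73/4):11/2)
total length: 351/4

((G:15/2,W:15/2):65/4,((H:29/2,Y:29/2):15/4,X:73/4):11/2)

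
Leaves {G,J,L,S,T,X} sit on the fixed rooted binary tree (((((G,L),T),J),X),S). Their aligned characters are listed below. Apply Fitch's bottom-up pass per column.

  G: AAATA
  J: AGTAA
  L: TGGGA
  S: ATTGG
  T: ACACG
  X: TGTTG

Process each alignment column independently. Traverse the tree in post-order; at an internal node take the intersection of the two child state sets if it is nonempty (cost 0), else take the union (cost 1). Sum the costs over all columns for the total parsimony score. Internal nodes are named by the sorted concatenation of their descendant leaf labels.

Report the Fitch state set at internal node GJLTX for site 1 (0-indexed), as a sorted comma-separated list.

G

GL@0: {A} ∪ {T} = {A,T} (union, +1)
GLT@0: {A,T} ∩ {A} = {A} (intersection, +0)
GJLT@0: {A} ∩ {A} = {A} (intersection, +0)
GJLTX@0: {A} ∪ {T} = {A,T} (union, +1)
GJLSTX@0: {A,T} ∩ {A} = {A} (intersection, +0)
GL@1: {A} ∪ {G} = {A,G} (union, +1)
GLT@1: {A,G} ∪ {C} = {A,C,G} (union, +1)
GJLT@1: {A,C,G} ∩ {G} = {G} (intersection, +0)
GJLTX@1: {G} ∩ {G} = {G} (intersection, +0)
GJLSTX@1: {G} ∪ {T} = {G,T} (union, +1)
GL@2: {A} ∪ {G} = {A,G} (union, +1)
GLT@2: {A,G} ∩ {A} = {A} (intersection, +0)
GJLT@2: {A} ∪ {T} = {A,T} (union, +1)
GJLTX@2: {A,T} ∩ {T} = {T} (intersection, +0)
GJLSTX@2: {T} ∩ {T} = {T} (intersection, +0)
GL@3: {T} ∪ {G} = {G,T} (union, +1)
GLT@3: {G,T} ∪ {C} = {C,G,T} (union, +1)
GJLT@3: {C,G,T} ∪ {A} = {A,C,G,T} (union, +1)
GJLTX@3: {A,C,G,T} ∩ {T} = {T} (intersection, +0)
GJLSTX@3: {T} ∪ {G} = {G,T} (union, +1)
GL@4: {A} ∩ {A} = {A} (intersection, +0)
GLT@4: {A} ∪ {G} = {A,G} (union, +1)
GJLT@4: {A,G} ∩ {A} = {A} (intersection, +0)
GJLTX@4: {A} ∪ {G} = {A,G} (union, +1)
GJLSTX@4: {A,G} ∩ {G} = {G} (intersection, +0)
per-site changes: [2, 3, 2, 4, 2]; total = 13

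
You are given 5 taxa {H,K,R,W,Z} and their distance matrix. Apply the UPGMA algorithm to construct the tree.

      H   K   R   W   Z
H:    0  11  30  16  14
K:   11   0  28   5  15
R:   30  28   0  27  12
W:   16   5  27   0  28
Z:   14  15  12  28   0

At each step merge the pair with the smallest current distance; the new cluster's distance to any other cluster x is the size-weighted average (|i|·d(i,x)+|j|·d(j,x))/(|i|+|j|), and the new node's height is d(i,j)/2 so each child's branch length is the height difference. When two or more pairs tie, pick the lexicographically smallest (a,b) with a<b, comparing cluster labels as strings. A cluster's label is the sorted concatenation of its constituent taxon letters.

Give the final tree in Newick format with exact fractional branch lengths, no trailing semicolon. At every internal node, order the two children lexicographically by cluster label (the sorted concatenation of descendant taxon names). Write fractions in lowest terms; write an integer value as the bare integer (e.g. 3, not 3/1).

step 1: merge (K,W) at d=5; branch lengths K→5/2, W→5/2; new cluster KW
  updated: d(H,KW)=27/2, d(KW,R)=55/2, d(KW,Z)=43/2
step 2: merge (R,Z) at d=12; branch lengths R→6, Z→6; new cluster RZ
  updated: d(H,RZ)=22, d(KW,RZ)=49/2
step 3: merge (H,KW) at d=27/2; branch lengths H→27/4, KW→17/4; new cluster HKW
  updated: d(HKW,RZ)=71/3
step 4: merge (HKW,RZ) at d=71/3; branch lengths HKW→61/12, RZ→35/6; new cluster HKRWZ
final tree: ((H:27/4,(K:5/2,W:5/2):17/4):61/12,(R:6,Z:6):35/6)
total length: 467/12

((H:27/4,(K:5/2,W:5/2):17/4):61/12,(R:6,Z:6):35/6)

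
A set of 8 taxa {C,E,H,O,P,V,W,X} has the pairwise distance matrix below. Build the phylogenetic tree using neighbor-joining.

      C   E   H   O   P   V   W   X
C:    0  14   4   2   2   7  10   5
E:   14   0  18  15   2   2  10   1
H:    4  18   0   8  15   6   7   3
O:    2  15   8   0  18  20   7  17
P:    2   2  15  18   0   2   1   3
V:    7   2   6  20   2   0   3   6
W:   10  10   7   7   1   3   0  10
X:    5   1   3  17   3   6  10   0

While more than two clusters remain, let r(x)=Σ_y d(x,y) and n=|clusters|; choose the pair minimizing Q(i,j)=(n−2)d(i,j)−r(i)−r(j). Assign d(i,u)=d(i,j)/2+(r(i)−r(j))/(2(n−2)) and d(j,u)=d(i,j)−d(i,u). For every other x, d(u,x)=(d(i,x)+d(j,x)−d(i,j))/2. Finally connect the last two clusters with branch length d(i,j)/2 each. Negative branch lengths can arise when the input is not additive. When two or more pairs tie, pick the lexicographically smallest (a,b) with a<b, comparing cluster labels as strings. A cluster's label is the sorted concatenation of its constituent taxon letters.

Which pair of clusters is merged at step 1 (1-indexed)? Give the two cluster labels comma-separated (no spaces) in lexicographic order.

step 1: merge (C,O) at d=2, Q=-119; branch lengths C→-31/12, O→55/12; new cluster CO
  updated: d(CO,E)=27/2, d(CO,H)=5, d(CO,P)=9, d(CO,V)=25/2, d(CO,W)=15/2, d(CO,X)=10
step 2: merge (CO,H) at d=5, Q=-173/2; branch lengths CO→57/20, H→43/20; new cluster CHO
  updated: d(CHO,E)=53/4, d(CHO,P)=19/2, d(CHO,V)=27/4, d(CHO,W)=19/4, d(CHO,X)=4
step 3: merge (E,X) at d=1, Q=-193/4; branch lengths E→33/32, X→-1/32; new cluster EX
  updated: d(CHO,EX)=65/8, d(EX,P)=2, d(EX,V)=7/2, d(EX,W)=19/2
step 4: merge (CHO,W) at d=19/4, Q=-265/8; branch lengths CHO→67/16, W→9/16; new cluster CHOW
  updated: d(CHOW,EX)=103/16, d(CHOW,P)=23/8, d(CHOW,V)=5/2
step 5: merge (CHOW,V) at d=5/2, Q=-237/16; branch lengths CHOW→141/64, V→19/64; new cluster CHOVW
  updated: d(CHOVW,EX)=119/32, d(CHOVW,P)=19/16
step 6: merge (CHOVW,EX) at d=119/32, Q=-221/32; branch lengths CHOVW→93/64, EX→145/64; new cluster CEHOVWX
  updated: d(CEHOVWX,P)=-17/64
step 7: merge (CEHOVWX,P) at d=-17/64; branch lengths CEHOVWX→-17/128, P→-17/128; new cluster CEHOPVWX
final tree: ((((((C:-31/12,O:55/12):57/20,H:43/20):67/16,W:9/16):141/64,V:19/64):93/64,(E:33/32,X:-1/32):145/64):-17/128,P:-17/128)
total length: 1197/64

C,O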